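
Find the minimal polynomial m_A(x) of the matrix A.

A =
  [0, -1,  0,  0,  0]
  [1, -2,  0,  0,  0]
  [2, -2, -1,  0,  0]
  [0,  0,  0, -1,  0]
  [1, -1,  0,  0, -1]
x^2 + 2*x + 1

The characteristic polynomial is χ_A(x) = (x + 1)^5, so the eigenvalues are known. The minimal polynomial is
  m_A(x) = Π_λ (x − λ)^{k_λ}
where k_λ is the size of the *largest* Jordan block for λ (equivalently, the smallest k with (A − λI)^k v = 0 for every generalised eigenvector v of λ).

  λ = -1: largest Jordan block has size 2, contributing (x + 1)^2

So m_A(x) = (x + 1)^2 = x^2 + 2*x + 1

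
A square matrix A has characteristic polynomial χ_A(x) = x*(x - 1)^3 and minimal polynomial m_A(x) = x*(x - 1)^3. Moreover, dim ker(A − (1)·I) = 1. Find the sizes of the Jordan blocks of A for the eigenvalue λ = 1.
Block sizes for λ = 1: [3]

Step 1 — from the characteristic polynomial, algebraic multiplicity of λ = 1 is 3. From dim ker(A − (1)·I) = 1, there are exactly 1 Jordan blocks for λ = 1.
Step 2 — from the minimal polynomial, the factor (x − 1)^3 tells us the largest block for λ = 1 has size 3.
Step 3 — with total size 3, 1 blocks, and largest block 3, the block sizes (in nonincreasing order) are [3].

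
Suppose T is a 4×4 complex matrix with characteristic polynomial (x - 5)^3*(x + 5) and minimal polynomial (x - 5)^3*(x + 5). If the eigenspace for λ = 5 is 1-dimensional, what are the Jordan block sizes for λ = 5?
Block sizes for λ = 5: [3]

Step 1 — from the characteristic polynomial, algebraic multiplicity of λ = 5 is 3. From dim ker(T − (5)·I) = 1, there are exactly 1 Jordan blocks for λ = 5.
Step 2 — from the minimal polynomial, the factor (x − 5)^3 tells us the largest block for λ = 5 has size 3.
Step 3 — with total size 3, 1 blocks, and largest block 3, the block sizes (in nonincreasing order) are [3].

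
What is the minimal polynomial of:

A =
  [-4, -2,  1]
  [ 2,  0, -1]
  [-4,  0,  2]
x^3 + 2*x^2

The characteristic polynomial is χ_A(x) = x^2*(x + 2), so the eigenvalues are known. The minimal polynomial is
  m_A(x) = Π_λ (x − λ)^{k_λ}
where k_λ is the size of the *largest* Jordan block for λ (equivalently, the smallest k with (A − λI)^k v = 0 for every generalised eigenvector v of λ).

  λ = -2: largest Jordan block has size 1, contributing (x + 2)
  λ = 0: largest Jordan block has size 2, contributing (x − 0)^2

So m_A(x) = x^2*(x + 2) = x^3 + 2*x^2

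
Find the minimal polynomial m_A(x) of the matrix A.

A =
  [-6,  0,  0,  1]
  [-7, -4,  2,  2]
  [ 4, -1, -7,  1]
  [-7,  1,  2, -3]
x^3 + 15*x^2 + 75*x + 125

The characteristic polynomial is χ_A(x) = (x + 5)^4, so the eigenvalues are known. The minimal polynomial is
  m_A(x) = Π_λ (x − λ)^{k_λ}
where k_λ is the size of the *largest* Jordan block for λ (equivalently, the smallest k with (A − λI)^k v = 0 for every generalised eigenvector v of λ).

  λ = -5: largest Jordan block has size 3, contributing (x + 5)^3

So m_A(x) = (x + 5)^3 = x^3 + 15*x^2 + 75*x + 125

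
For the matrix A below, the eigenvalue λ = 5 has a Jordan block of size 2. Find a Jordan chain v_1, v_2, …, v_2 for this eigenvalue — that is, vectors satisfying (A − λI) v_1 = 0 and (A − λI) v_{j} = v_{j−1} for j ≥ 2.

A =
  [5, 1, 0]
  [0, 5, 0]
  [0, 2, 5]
A Jordan chain for λ = 5 of length 2:
v_1 = (1, 0, 2)ᵀ
v_2 = (0, 1, 0)ᵀ

Let N = A − (5)·I. We want v_2 with N^2 v_2 = 0 but N^1 v_2 ≠ 0; then v_{j-1} := N · v_j for j = 2, …, 2.

Pick v_2 = (0, 1, 0)ᵀ.
Then v_1 = N · v_2 = (1, 0, 2)ᵀ.

Sanity check: (A − (5)·I) v_1 = (0, 0, 0)ᵀ = 0. ✓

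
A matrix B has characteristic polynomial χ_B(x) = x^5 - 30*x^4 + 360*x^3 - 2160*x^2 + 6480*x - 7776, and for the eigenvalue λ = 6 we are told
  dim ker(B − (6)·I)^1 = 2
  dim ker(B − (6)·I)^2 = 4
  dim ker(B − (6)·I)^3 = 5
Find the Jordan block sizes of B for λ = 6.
Block sizes for λ = 6: [3, 2]

From the dimensions of kernels of powers, the number of Jordan blocks of size at least j is d_j − d_{j−1} where d_j = dim ker(N^j) (with d_0 = 0). Computing the differences gives [2, 2, 1].
The number of blocks of size exactly k is (#blocks of size ≥ k) − (#blocks of size ≥ k + 1), so the partition is: 1 block(s) of size 2, 1 block(s) of size 3.
In nonincreasing order the block sizes are [3, 2].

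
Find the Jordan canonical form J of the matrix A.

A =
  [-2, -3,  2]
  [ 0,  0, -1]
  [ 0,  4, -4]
J_3(-2)

The characteristic polynomial is
  det(x·I − A) = x^3 + 6*x^2 + 12*x + 8 = (x + 2)^3

Eigenvalues and multiplicities (the geometric multiplicity of λ is n − rank(A − λI), which equals the number of Jordan blocks for λ):
  λ = -2: algebraic multiplicity = 3, geometric multiplicity = 1

Determining the block sizes for each eigenvalue:
  λ = -2: one block (gm = 1), so the single block has size am = 3 → block sizes [3]

Assembling the blocks gives a Jordan form
J =
  [-2,  1,  0]
  [ 0, -2,  1]
  [ 0,  0, -2]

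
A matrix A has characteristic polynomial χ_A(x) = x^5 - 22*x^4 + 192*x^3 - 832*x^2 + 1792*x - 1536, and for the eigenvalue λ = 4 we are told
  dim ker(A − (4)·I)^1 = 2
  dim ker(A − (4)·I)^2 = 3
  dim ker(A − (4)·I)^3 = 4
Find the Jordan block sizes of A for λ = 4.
Block sizes for λ = 4: [3, 1]

From the dimensions of kernels of powers, the number of Jordan blocks of size at least j is d_j − d_{j−1} where d_j = dim ker(N^j) (with d_0 = 0). Computing the differences gives [2, 1, 1].
The number of blocks of size exactly k is (#blocks of size ≥ k) − (#blocks of size ≥ k + 1), so the partition is: 1 block(s) of size 1, 1 block(s) of size 3.
In nonincreasing order the block sizes are [3, 1].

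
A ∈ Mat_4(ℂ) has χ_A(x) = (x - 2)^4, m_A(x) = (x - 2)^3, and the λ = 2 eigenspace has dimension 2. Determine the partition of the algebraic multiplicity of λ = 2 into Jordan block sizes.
Block sizes for λ = 2: [3, 1]

Step 1 — from the characteristic polynomial, algebraic multiplicity of λ = 2 is 4. From dim ker(A − (2)·I) = 2, there are exactly 2 Jordan blocks for λ = 2.
Step 2 — from the minimal polynomial, the factor (x − 2)^3 tells us the largest block for λ = 2 has size 3.
Step 3 — with total size 4, 2 blocks, and largest block 3, the block sizes (in nonincreasing order) are [3, 1].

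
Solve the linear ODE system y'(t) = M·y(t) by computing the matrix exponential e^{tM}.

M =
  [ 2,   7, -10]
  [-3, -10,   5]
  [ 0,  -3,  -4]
e^{tM} =
  [15*t^2*exp(-4*t)/2 + 6*t*exp(-4*t) + exp(-4*t), 15*t^2*exp(-4*t) + 7*t*exp(-4*t), -25*t^2*exp(-4*t)/2 - 10*t*exp(-4*t)]
  [-3*t*exp(-4*t), -6*t*exp(-4*t) + exp(-4*t), 5*t*exp(-4*t)]
  [9*t^2*exp(-4*t)/2, 9*t^2*exp(-4*t) - 3*t*exp(-4*t), -15*t^2*exp(-4*t)/2 + exp(-4*t)]

Strategy: write M = P · J · P⁻¹ where J is a Jordan canonical form, so e^{tM} = P · e^{tJ} · P⁻¹, and e^{tJ} can be computed block-by-block.

M has Jordan form
J =
  [-4,  1,  0]
  [ 0, -4,  1]
  [ 0,  0, -4]
(up to reordering of blocks).

Per-block formulas:
  For a 3×3 Jordan block J_3(-4): exp(t · J_3(-4)) = e^(-4t)·(I + t·N + (t^2/2)·N^2), where N is the 3×3 nilpotent shift.

After assembling e^{tJ} and conjugating by P, we get:

e^{tM} =
  [15*t^2*exp(-4*t)/2 + 6*t*exp(-4*t) + exp(-4*t), 15*t^2*exp(-4*t) + 7*t*exp(-4*t), -25*t^2*exp(-4*t)/2 - 10*t*exp(-4*t)]
  [-3*t*exp(-4*t), -6*t*exp(-4*t) + exp(-4*t), 5*t*exp(-4*t)]
  [9*t^2*exp(-4*t)/2, 9*t^2*exp(-4*t) - 3*t*exp(-4*t), -15*t^2*exp(-4*t)/2 + exp(-4*t)]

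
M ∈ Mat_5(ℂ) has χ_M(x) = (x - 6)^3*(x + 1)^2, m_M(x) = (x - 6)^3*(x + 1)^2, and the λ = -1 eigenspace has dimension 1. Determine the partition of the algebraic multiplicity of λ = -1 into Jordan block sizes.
Block sizes for λ = -1: [2]

Step 1 — from the characteristic polynomial, algebraic multiplicity of λ = -1 is 2. From dim ker(M − (-1)·I) = 1, there are exactly 1 Jordan blocks for λ = -1.
Step 2 — from the minimal polynomial, the factor (x + 1)^2 tells us the largest block for λ = -1 has size 2.
Step 3 — with total size 2, 1 blocks, and largest block 2, the block sizes (in nonincreasing order) are [2].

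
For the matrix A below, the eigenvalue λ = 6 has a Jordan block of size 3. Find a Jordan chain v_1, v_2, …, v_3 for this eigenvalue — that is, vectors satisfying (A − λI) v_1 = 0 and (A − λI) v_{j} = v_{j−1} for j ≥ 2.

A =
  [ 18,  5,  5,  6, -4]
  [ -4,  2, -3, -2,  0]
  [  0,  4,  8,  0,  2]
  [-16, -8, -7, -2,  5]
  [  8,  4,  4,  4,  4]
A Jordan chain for λ = 6 of length 3:
v_1 = (-4, 0, 0, 8, 0)ᵀ
v_2 = (12, -4, 0, -16, 8)ᵀ
v_3 = (1, 0, 0, 0, 0)ᵀ

Let N = A − (6)·I. We want v_3 with N^3 v_3 = 0 but N^2 v_3 ≠ 0; then v_{j-1} := N · v_j for j = 3, …, 2.

Pick v_3 = (1, 0, 0, 0, 0)ᵀ.
Then v_2 = N · v_3 = (12, -4, 0, -16, 8)ᵀ.
Then v_1 = N · v_2 = (-4, 0, 0, 8, 0)ᵀ.

Sanity check: (A − (6)·I) v_1 = (0, 0, 0, 0, 0)ᵀ = 0. ✓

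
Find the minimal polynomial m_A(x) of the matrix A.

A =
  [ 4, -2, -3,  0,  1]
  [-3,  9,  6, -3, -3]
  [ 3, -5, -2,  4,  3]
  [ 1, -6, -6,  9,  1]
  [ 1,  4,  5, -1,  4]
x^5 - 24*x^4 + 225*x^3 - 1026*x^2 + 2268*x - 1944

The characteristic polynomial is χ_A(x) = (x - 6)^3*(x - 3)^2, so the eigenvalues are known. The minimal polynomial is
  m_A(x) = Π_λ (x − λ)^{k_λ}
where k_λ is the size of the *largest* Jordan block for λ (equivalently, the smallest k with (A − λI)^k v = 0 for every generalised eigenvector v of λ).

  λ = 3: largest Jordan block has size 2, contributing (x − 3)^2
  λ = 6: largest Jordan block has size 3, contributing (x − 6)^3

So m_A(x) = (x - 6)^3*(x - 3)^2 = x^5 - 24*x^4 + 225*x^3 - 1026*x^2 + 2268*x - 1944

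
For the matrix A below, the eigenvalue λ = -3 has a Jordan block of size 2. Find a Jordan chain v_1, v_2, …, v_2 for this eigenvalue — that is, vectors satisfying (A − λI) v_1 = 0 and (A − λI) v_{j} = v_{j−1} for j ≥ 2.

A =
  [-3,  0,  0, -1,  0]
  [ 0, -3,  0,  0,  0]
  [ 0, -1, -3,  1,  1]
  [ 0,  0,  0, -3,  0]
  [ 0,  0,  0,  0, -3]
A Jordan chain for λ = -3 of length 2:
v_1 = (0, 0, -1, 0, 0)ᵀ
v_2 = (0, 1, 0, 0, 0)ᵀ

Let N = A − (-3)·I. We want v_2 with N^2 v_2 = 0 but N^1 v_2 ≠ 0; then v_{j-1} := N · v_j for j = 2, …, 2.

Pick v_2 = (0, 1, 0, 0, 0)ᵀ.
Then v_1 = N · v_2 = (0, 0, -1, 0, 0)ᵀ.

Sanity check: (A − (-3)·I) v_1 = (0, 0, 0, 0, 0)ᵀ = 0. ✓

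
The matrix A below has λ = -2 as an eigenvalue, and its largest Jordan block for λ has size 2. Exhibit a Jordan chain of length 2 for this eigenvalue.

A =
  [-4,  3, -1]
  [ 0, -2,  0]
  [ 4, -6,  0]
A Jordan chain for λ = -2 of length 2:
v_1 = (-2, 0, 4)ᵀ
v_2 = (1, 0, 0)ᵀ

Let N = A − (-2)·I. We want v_2 with N^2 v_2 = 0 but N^1 v_2 ≠ 0; then v_{j-1} := N · v_j for j = 2, …, 2.

Pick v_2 = (1, 0, 0)ᵀ.
Then v_1 = N · v_2 = (-2, 0, 4)ᵀ.

Sanity check: (A − (-2)·I) v_1 = (0, 0, 0)ᵀ = 0. ✓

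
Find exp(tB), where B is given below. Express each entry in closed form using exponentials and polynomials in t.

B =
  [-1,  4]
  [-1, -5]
e^{tB} =
  [2*t*exp(-3*t) + exp(-3*t), 4*t*exp(-3*t)]
  [-t*exp(-3*t), -2*t*exp(-3*t) + exp(-3*t)]

Strategy: write B = P · J · P⁻¹ where J is a Jordan canonical form, so e^{tB} = P · e^{tJ} · P⁻¹, and e^{tJ} can be computed block-by-block.

B has Jordan form
J =
  [-3,  1]
  [ 0, -3]
(up to reordering of blocks).

Per-block formulas:
  For a 2×2 Jordan block J_2(-3): exp(t · J_2(-3)) = e^(-3t)·(I + t·N), where N is the 2×2 nilpotent shift.

After assembling e^{tJ} and conjugating by P, we get:

e^{tB} =
  [2*t*exp(-3*t) + exp(-3*t), 4*t*exp(-3*t)]
  [-t*exp(-3*t), -2*t*exp(-3*t) + exp(-3*t)]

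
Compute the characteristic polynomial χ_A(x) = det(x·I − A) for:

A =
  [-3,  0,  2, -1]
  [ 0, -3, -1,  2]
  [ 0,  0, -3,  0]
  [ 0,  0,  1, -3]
x^4 + 12*x^3 + 54*x^2 + 108*x + 81

Expanding det(x·I − A) (e.g. by cofactor expansion or by noting that A is similar to its Jordan form J, which has the same characteristic polynomial as A) gives
  χ_A(x) = x^4 + 12*x^3 + 54*x^2 + 108*x + 81
which factors as (x + 3)^4. The eigenvalues (with algebraic multiplicities) are λ = -3 with multiplicity 4.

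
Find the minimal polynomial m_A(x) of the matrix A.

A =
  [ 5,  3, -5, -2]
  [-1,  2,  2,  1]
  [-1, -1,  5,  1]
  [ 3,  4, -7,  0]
x^2 - 6*x + 9

The characteristic polynomial is χ_A(x) = (x - 3)^4, so the eigenvalues are known. The minimal polynomial is
  m_A(x) = Π_λ (x − λ)^{k_λ}
where k_λ is the size of the *largest* Jordan block for λ (equivalently, the smallest k with (A − λI)^k v = 0 for every generalised eigenvector v of λ).

  λ = 3: largest Jordan block has size 2, contributing (x − 3)^2

So m_A(x) = (x - 3)^2 = x^2 - 6*x + 9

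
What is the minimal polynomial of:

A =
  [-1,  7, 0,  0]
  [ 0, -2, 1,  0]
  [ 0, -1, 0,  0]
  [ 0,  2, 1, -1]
x^3 + 3*x^2 + 3*x + 1

The characteristic polynomial is χ_A(x) = (x + 1)^4, so the eigenvalues are known. The minimal polynomial is
  m_A(x) = Π_λ (x − λ)^{k_λ}
where k_λ is the size of the *largest* Jordan block for λ (equivalently, the smallest k with (A − λI)^k v = 0 for every generalised eigenvector v of λ).

  λ = -1: largest Jordan block has size 3, contributing (x + 1)^3

So m_A(x) = (x + 1)^3 = x^3 + 3*x^2 + 3*x + 1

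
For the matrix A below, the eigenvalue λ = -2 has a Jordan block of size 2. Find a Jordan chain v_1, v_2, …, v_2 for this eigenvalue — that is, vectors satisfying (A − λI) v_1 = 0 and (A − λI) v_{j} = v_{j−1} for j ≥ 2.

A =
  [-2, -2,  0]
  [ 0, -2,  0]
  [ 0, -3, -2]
A Jordan chain for λ = -2 of length 2:
v_1 = (-2, 0, -3)ᵀ
v_2 = (0, 1, 0)ᵀ

Let N = A − (-2)·I. We want v_2 with N^2 v_2 = 0 but N^1 v_2 ≠ 0; then v_{j-1} := N · v_j for j = 2, …, 2.

Pick v_2 = (0, 1, 0)ᵀ.
Then v_1 = N · v_2 = (-2, 0, -3)ᵀ.

Sanity check: (A − (-2)·I) v_1 = (0, 0, 0)ᵀ = 0. ✓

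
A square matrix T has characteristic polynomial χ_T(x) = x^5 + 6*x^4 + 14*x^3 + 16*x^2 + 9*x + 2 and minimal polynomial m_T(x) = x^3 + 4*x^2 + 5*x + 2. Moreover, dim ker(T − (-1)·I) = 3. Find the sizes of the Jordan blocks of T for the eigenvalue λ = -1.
Block sizes for λ = -1: [2, 1, 1]

Step 1 — from the characteristic polynomial, algebraic multiplicity of λ = -1 is 4. From dim ker(T − (-1)·I) = 3, there are exactly 3 Jordan blocks for λ = -1.
Step 2 — from the minimal polynomial, the factor (x + 1)^2 tells us the largest block for λ = -1 has size 2.
Step 3 — with total size 4, 3 blocks, and largest block 2, the block sizes (in nonincreasing order) are [2, 1, 1].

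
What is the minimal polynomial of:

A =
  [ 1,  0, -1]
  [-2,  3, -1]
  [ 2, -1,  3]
x^3 - 7*x^2 + 16*x - 12

The characteristic polynomial is χ_A(x) = (x - 3)*(x - 2)^2, so the eigenvalues are known. The minimal polynomial is
  m_A(x) = Π_λ (x − λ)^{k_λ}
where k_λ is the size of the *largest* Jordan block for λ (equivalently, the smallest k with (A − λI)^k v = 0 for every generalised eigenvector v of λ).

  λ = 2: largest Jordan block has size 2, contributing (x − 2)^2
  λ = 3: largest Jordan block has size 1, contributing (x − 3)

So m_A(x) = (x - 3)*(x - 2)^2 = x^3 - 7*x^2 + 16*x - 12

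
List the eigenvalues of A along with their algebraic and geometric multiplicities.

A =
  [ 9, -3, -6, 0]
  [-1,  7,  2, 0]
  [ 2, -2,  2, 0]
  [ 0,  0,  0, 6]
λ = 6: alg = 4, geom = 3

Step 1 — factor the characteristic polynomial to read off the algebraic multiplicities:
  χ_A(x) = (x - 6)^4

Step 2 — compute geometric multiplicities via the rank-nullity identity g(λ) = n − rank(A − λI):
  rank(A − (6)·I) = 1, so dim ker(A − (6)·I) = n − 1 = 3

Summary:
  λ = 6: algebraic multiplicity = 4, geometric multiplicity = 3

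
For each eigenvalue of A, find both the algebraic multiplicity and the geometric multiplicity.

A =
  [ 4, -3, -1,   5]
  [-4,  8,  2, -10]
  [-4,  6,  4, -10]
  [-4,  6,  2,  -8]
λ = 2: alg = 4, geom = 3

Step 1 — factor the characteristic polynomial to read off the algebraic multiplicities:
  χ_A(x) = (x - 2)^4

Step 2 — compute geometric multiplicities via the rank-nullity identity g(λ) = n − rank(A − λI):
  rank(A − (2)·I) = 1, so dim ker(A − (2)·I) = n − 1 = 3

Summary:
  λ = 2: algebraic multiplicity = 4, geometric multiplicity = 3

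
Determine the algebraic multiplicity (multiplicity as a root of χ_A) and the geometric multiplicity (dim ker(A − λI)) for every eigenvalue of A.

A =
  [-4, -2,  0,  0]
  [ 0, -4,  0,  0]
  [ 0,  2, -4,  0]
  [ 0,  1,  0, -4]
λ = -4: alg = 4, geom = 3

Step 1 — factor the characteristic polynomial to read off the algebraic multiplicities:
  χ_A(x) = (x + 4)^4

Step 2 — compute geometric multiplicities via the rank-nullity identity g(λ) = n − rank(A − λI):
  rank(A − (-4)·I) = 1, so dim ker(A − (-4)·I) = n − 1 = 3

Summary:
  λ = -4: algebraic multiplicity = 4, geometric multiplicity = 3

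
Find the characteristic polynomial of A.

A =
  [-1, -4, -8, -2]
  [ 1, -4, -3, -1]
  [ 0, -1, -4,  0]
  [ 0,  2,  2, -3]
x^4 + 12*x^3 + 54*x^2 + 108*x + 81

Expanding det(x·I − A) (e.g. by cofactor expansion or by noting that A is similar to its Jordan form J, which has the same characteristic polynomial as A) gives
  χ_A(x) = x^4 + 12*x^3 + 54*x^2 + 108*x + 81
which factors as (x + 3)^4. The eigenvalues (with algebraic multiplicities) are λ = -3 with multiplicity 4.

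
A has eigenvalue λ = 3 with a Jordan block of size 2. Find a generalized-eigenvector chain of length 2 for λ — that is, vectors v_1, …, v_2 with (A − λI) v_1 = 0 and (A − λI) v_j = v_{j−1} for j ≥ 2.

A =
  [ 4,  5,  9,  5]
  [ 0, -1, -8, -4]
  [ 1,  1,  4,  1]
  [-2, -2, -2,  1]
A Jordan chain for λ = 3 of length 2:
v_1 = (1, 0, 1, -2)ᵀ
v_2 = (1, 0, 0, 0)ᵀ

Let N = A − (3)·I. We want v_2 with N^2 v_2 = 0 but N^1 v_2 ≠ 0; then v_{j-1} := N · v_j for j = 2, …, 2.

Pick v_2 = (1, 0, 0, 0)ᵀ.
Then v_1 = N · v_2 = (1, 0, 1, -2)ᵀ.

Sanity check: (A − (3)·I) v_1 = (0, 0, 0, 0)ᵀ = 0. ✓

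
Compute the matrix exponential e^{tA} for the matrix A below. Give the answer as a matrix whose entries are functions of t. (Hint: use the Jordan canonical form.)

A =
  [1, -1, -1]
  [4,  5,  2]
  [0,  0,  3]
e^{tA} =
  [-2*t*exp(3*t) + exp(3*t), -t*exp(3*t), -t*exp(3*t)]
  [4*t*exp(3*t), 2*t*exp(3*t) + exp(3*t), 2*t*exp(3*t)]
  [0, 0, exp(3*t)]

Strategy: write A = P · J · P⁻¹ where J is a Jordan canonical form, so e^{tA} = P · e^{tJ} · P⁻¹, and e^{tJ} can be computed block-by-block.

A has Jordan form
J =
  [3, 1, 0]
  [0, 3, 0]
  [0, 0, 3]
(up to reordering of blocks).

Per-block formulas:
  For a 1×1 block at λ = 3: exp(t · [3]) = [e^(3t)].
  For a 2×2 Jordan block J_2(3): exp(t · J_2(3)) = e^(3t)·(I + t·N), where N is the 2×2 nilpotent shift.

After assembling e^{tJ} and conjugating by P, we get:

e^{tA} =
  [-2*t*exp(3*t) + exp(3*t), -t*exp(3*t), -t*exp(3*t)]
  [4*t*exp(3*t), 2*t*exp(3*t) + exp(3*t), 2*t*exp(3*t)]
  [0, 0, exp(3*t)]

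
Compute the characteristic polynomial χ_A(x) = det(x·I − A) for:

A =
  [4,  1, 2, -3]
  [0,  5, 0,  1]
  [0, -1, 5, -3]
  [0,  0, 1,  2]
x^4 - 16*x^3 + 96*x^2 - 256*x + 256

Expanding det(x·I − A) (e.g. by cofactor expansion or by noting that A is similar to its Jordan form J, which has the same characteristic polynomial as A) gives
  χ_A(x) = x^4 - 16*x^3 + 96*x^2 - 256*x + 256
which factors as (x - 4)^4. The eigenvalues (with algebraic multiplicities) are λ = 4 with multiplicity 4.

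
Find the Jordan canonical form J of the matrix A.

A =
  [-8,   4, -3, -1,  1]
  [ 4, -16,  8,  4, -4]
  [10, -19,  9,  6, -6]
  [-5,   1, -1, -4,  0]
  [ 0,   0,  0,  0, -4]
J_2(-5) ⊕ J_1(-5) ⊕ J_1(-4) ⊕ J_1(-4)

The characteristic polynomial is
  det(x·I − A) = x^5 + 23*x^4 + 211*x^3 + 965*x^2 + 2200*x + 2000 = (x + 4)^2*(x + 5)^3

Eigenvalues and multiplicities (the geometric multiplicity of λ is n − rank(A − λI), which equals the number of Jordan blocks for λ):
  λ = -5: algebraic multiplicity = 3, geometric multiplicity = 2
  λ = -4: algebraic multiplicity = 2, geometric multiplicity = 2

Determining the block sizes for each eigenvalue:
  λ = -5: 2 blocks summing to 3 forces exactly one block of size 2 and the rest size 1 → block sizes [2, 1]
  λ = -4: gm = am = 2, so every block has size 1 → block sizes [1, 1]

Assembling the blocks gives a Jordan form
J =
  [-5,  1,  0,  0,  0]
  [ 0, -5,  0,  0,  0]
  [ 0,  0, -5,  0,  0]
  [ 0,  0,  0, -4,  0]
  [ 0,  0,  0,  0, -4]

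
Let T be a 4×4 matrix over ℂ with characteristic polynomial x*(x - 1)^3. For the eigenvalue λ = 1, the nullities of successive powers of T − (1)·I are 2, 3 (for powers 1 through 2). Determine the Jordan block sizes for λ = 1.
Block sizes for λ = 1: [2, 1]

From the dimensions of kernels of powers, the number of Jordan blocks of size at least j is d_j − d_{j−1} where d_j = dim ker(N^j) (with d_0 = 0). Computing the differences gives [2, 1].
The number of blocks of size exactly k is (#blocks of size ≥ k) − (#blocks of size ≥ k + 1), so the partition is: 1 block(s) of size 1, 1 block(s) of size 2.
In nonincreasing order the block sizes are [2, 1].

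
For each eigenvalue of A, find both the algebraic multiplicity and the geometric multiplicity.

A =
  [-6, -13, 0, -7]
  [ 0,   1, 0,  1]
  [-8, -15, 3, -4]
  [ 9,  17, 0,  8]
λ = 0: alg = 2, geom = 1; λ = 3: alg = 2, geom = 1

Step 1 — factor the characteristic polynomial to read off the algebraic multiplicities:
  χ_A(x) = x^2*(x - 3)^2

Step 2 — compute geometric multiplicities via the rank-nullity identity g(λ) = n − rank(A − λI):
  rank(A − (0)·I) = 3, so dim ker(A − (0)·I) = n − 3 = 1
  rank(A − (3)·I) = 3, so dim ker(A − (3)·I) = n − 3 = 1

Summary:
  λ = 0: algebraic multiplicity = 2, geometric multiplicity = 1
  λ = 3: algebraic multiplicity = 2, geometric multiplicity = 1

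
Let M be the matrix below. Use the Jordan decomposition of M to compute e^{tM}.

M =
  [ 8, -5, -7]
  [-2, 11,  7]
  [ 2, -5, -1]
e^{tM} =
  [2*t*exp(6*t) + exp(6*t), -5*t*exp(6*t), -7*t*exp(6*t)]
  [-2*t*exp(6*t), 5*t*exp(6*t) + exp(6*t), 7*t*exp(6*t)]
  [2*t*exp(6*t), -5*t*exp(6*t), -7*t*exp(6*t) + exp(6*t)]

Strategy: write M = P · J · P⁻¹ where J is a Jordan canonical form, so e^{tM} = P · e^{tJ} · P⁻¹, and e^{tJ} can be computed block-by-block.

M has Jordan form
J =
  [6, 1, 0]
  [0, 6, 0]
  [0, 0, 6]
(up to reordering of blocks).

Per-block formulas:
  For a 1×1 block at λ = 6: exp(t · [6]) = [e^(6t)].
  For a 2×2 Jordan block J_2(6): exp(t · J_2(6)) = e^(6t)·(I + t·N), where N is the 2×2 nilpotent shift.

After assembling e^{tJ} and conjugating by P, we get:

e^{tM} =
  [2*t*exp(6*t) + exp(6*t), -5*t*exp(6*t), -7*t*exp(6*t)]
  [-2*t*exp(6*t), 5*t*exp(6*t) + exp(6*t), 7*t*exp(6*t)]
  [2*t*exp(6*t), -5*t*exp(6*t), -7*t*exp(6*t) + exp(6*t)]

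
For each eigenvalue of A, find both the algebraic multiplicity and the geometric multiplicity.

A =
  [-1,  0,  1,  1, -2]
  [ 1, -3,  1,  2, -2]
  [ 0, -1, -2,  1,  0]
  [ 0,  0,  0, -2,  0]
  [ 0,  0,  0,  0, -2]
λ = -2: alg = 5, geom = 3

Step 1 — factor the characteristic polynomial to read off the algebraic multiplicities:
  χ_A(x) = (x + 2)^5

Step 2 — compute geometric multiplicities via the rank-nullity identity g(λ) = n − rank(A − λI):
  rank(A − (-2)·I) = 2, so dim ker(A − (-2)·I) = n − 2 = 3

Summary:
  λ = -2: algebraic multiplicity = 5, geometric multiplicity = 3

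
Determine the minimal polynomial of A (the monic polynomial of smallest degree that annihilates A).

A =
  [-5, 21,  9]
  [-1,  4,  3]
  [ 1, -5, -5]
x^3 + 6*x^2 + 12*x + 8

The characteristic polynomial is χ_A(x) = (x + 2)^3, so the eigenvalues are known. The minimal polynomial is
  m_A(x) = Π_λ (x − λ)^{k_λ}
where k_λ is the size of the *largest* Jordan block for λ (equivalently, the smallest k with (A − λI)^k v = 0 for every generalised eigenvector v of λ).

  λ = -2: largest Jordan block has size 3, contributing (x + 2)^3

So m_A(x) = (x + 2)^3 = x^3 + 6*x^2 + 12*x + 8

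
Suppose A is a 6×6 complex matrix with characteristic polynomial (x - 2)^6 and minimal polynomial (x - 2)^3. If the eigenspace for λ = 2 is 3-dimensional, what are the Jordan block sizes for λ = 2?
Block sizes for λ = 2: [3, 2, 1]

Step 1 — from the characteristic polynomial, algebraic multiplicity of λ = 2 is 6. From dim ker(A − (2)·I) = 3, there are exactly 3 Jordan blocks for λ = 2.
Step 2 — from the minimal polynomial, the factor (x − 2)^3 tells us the largest block for λ = 2 has size 3.
Step 3 — with total size 6, 3 blocks, and largest block 3, the block sizes (in nonincreasing order) are [3, 2, 1].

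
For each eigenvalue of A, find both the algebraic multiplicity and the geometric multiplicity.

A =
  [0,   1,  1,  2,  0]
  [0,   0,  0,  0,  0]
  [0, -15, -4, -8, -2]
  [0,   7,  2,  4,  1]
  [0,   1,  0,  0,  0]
λ = 0: alg = 5, geom = 2

Step 1 — factor the characteristic polynomial to read off the algebraic multiplicities:
  χ_A(x) = x^5

Step 2 — compute geometric multiplicities via the rank-nullity identity g(λ) = n − rank(A − λI):
  rank(A − (0)·I) = 3, so dim ker(A − (0)·I) = n − 3 = 2

Summary:
  λ = 0: algebraic multiplicity = 5, geometric multiplicity = 2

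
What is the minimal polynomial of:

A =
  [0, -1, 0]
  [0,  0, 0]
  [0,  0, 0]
x^2

The characteristic polynomial is χ_A(x) = x^3, so the eigenvalues are known. The minimal polynomial is
  m_A(x) = Π_λ (x − λ)^{k_λ}
where k_λ is the size of the *largest* Jordan block for λ (equivalently, the smallest k with (A − λI)^k v = 0 for every generalised eigenvector v of λ).

  λ = 0: largest Jordan block has size 2, contributing (x − 0)^2

So m_A(x) = x^2 = x^2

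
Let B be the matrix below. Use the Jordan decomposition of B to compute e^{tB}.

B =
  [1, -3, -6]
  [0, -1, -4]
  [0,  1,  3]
e^{tB} =
  [exp(t), -3*t*exp(t), -6*t*exp(t)]
  [0, -2*t*exp(t) + exp(t), -4*t*exp(t)]
  [0, t*exp(t), 2*t*exp(t) + exp(t)]

Strategy: write B = P · J · P⁻¹ where J is a Jordan canonical form, so e^{tB} = P · e^{tJ} · P⁻¹, and e^{tJ} can be computed block-by-block.

B has Jordan form
J =
  [1, 1, 0]
  [0, 1, 0]
  [0, 0, 1]
(up to reordering of blocks).

Per-block formulas:
  For a 2×2 Jordan block J_2(1): exp(t · J_2(1)) = e^(1t)·(I + t·N), where N is the 2×2 nilpotent shift.
  For a 1×1 block at λ = 1: exp(t · [1]) = [e^(1t)].

After assembling e^{tJ} and conjugating by P, we get:

e^{tB} =
  [exp(t), -3*t*exp(t), -6*t*exp(t)]
  [0, -2*t*exp(t) + exp(t), -4*t*exp(t)]
  [0, t*exp(t), 2*t*exp(t) + exp(t)]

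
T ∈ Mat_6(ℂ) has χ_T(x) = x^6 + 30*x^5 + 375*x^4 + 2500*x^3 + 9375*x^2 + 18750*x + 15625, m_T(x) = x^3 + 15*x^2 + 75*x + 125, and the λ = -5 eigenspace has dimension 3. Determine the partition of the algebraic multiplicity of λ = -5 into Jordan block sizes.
Block sizes for λ = -5: [3, 2, 1]

Step 1 — from the characteristic polynomial, algebraic multiplicity of λ = -5 is 6. From dim ker(T − (-5)·I) = 3, there are exactly 3 Jordan blocks for λ = -5.
Step 2 — from the minimal polynomial, the factor (x + 5)^3 tells us the largest block for λ = -5 has size 3.
Step 3 — with total size 6, 3 blocks, and largest block 3, the block sizes (in nonincreasing order) are [3, 2, 1].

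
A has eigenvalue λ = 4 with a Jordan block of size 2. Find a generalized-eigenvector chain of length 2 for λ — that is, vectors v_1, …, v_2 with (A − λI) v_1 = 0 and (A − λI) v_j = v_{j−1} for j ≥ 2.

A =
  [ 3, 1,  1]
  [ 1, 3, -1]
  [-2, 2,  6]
A Jordan chain for λ = 4 of length 2:
v_1 = (-1, 1, -2)ᵀ
v_2 = (1, 0, 0)ᵀ

Let N = A − (4)·I. We want v_2 with N^2 v_2 = 0 but N^1 v_2 ≠ 0; then v_{j-1} := N · v_j for j = 2, …, 2.

Pick v_2 = (1, 0, 0)ᵀ.
Then v_1 = N · v_2 = (-1, 1, -2)ᵀ.

Sanity check: (A − (4)·I) v_1 = (0, 0, 0)ᵀ = 0. ✓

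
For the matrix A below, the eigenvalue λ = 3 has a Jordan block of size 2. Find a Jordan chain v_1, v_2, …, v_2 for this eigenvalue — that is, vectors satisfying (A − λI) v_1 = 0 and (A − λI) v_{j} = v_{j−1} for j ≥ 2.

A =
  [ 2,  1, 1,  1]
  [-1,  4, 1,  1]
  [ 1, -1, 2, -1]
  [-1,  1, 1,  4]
A Jordan chain for λ = 3 of length 2:
v_1 = (-1, -1, 1, -1)ᵀ
v_2 = (1, 0, 0, 0)ᵀ

Let N = A − (3)·I. We want v_2 with N^2 v_2 = 0 but N^1 v_2 ≠ 0; then v_{j-1} := N · v_j for j = 2, …, 2.

Pick v_2 = (1, 0, 0, 0)ᵀ.
Then v_1 = N · v_2 = (-1, -1, 1, -1)ᵀ.

Sanity check: (A − (3)·I) v_1 = (0, 0, 0, 0)ᵀ = 0. ✓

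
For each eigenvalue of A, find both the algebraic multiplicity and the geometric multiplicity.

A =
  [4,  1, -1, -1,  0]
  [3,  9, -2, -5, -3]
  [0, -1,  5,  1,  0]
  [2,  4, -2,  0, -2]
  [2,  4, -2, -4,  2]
λ = 4: alg = 5, geom = 3

Step 1 — factor the characteristic polynomial to read off the algebraic multiplicities:
  χ_A(x) = (x - 4)^5

Step 2 — compute geometric multiplicities via the rank-nullity identity g(λ) = n − rank(A − λI):
  rank(A − (4)·I) = 2, so dim ker(A − (4)·I) = n − 2 = 3

Summary:
  λ = 4: algebraic multiplicity = 5, geometric multiplicity = 3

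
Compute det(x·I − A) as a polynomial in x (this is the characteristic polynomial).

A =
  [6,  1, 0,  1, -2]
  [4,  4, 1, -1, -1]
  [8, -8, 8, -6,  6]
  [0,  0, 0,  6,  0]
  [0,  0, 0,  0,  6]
x^5 - 30*x^4 + 360*x^3 - 2160*x^2 + 6480*x - 7776

Expanding det(x·I − A) (e.g. by cofactor expansion or by noting that A is similar to its Jordan form J, which has the same characteristic polynomial as A) gives
  χ_A(x) = x^5 - 30*x^4 + 360*x^3 - 2160*x^2 + 6480*x - 7776
which factors as (x - 6)^5. The eigenvalues (with algebraic multiplicities) are λ = 6 with multiplicity 5.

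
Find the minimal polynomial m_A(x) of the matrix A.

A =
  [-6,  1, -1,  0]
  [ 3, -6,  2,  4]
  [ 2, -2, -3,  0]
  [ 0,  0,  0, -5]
x^3 + 15*x^2 + 75*x + 125

The characteristic polynomial is χ_A(x) = (x + 5)^4, so the eigenvalues are known. The minimal polynomial is
  m_A(x) = Π_λ (x − λ)^{k_λ}
where k_λ is the size of the *largest* Jordan block for λ (equivalently, the smallest k with (A − λI)^k v = 0 for every generalised eigenvector v of λ).

  λ = -5: largest Jordan block has size 3, contributing (x + 5)^3

So m_A(x) = (x + 5)^3 = x^3 + 15*x^2 + 75*x + 125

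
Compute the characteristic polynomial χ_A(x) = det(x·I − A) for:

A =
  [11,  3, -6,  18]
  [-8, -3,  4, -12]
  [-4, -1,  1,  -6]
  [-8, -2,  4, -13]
x^4 + 4*x^3 + 6*x^2 + 4*x + 1

Expanding det(x·I − A) (e.g. by cofactor expansion or by noting that A is similar to its Jordan form J, which has the same characteristic polynomial as A) gives
  χ_A(x) = x^4 + 4*x^3 + 6*x^2 + 4*x + 1
which factors as (x + 1)^4. The eigenvalues (with algebraic multiplicities) are λ = -1 with multiplicity 4.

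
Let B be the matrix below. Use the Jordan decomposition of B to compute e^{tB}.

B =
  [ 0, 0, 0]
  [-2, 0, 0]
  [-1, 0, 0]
e^{tB} =
  [1, 0, 0]
  [-2*t, 1, 0]
  [-t, 0, 1]

Strategy: write B = P · J · P⁻¹ where J is a Jordan canonical form, so e^{tB} = P · e^{tJ} · P⁻¹, and e^{tJ} can be computed block-by-block.

B has Jordan form
J =
  [0, 1, 0]
  [0, 0, 0]
  [0, 0, 0]
(up to reordering of blocks).

Per-block formulas:
  For a 2×2 Jordan block J_2(0): exp(t · J_2(0)) = e^(0t)·(I + t·N), where N is the 2×2 nilpotent shift.
  For a 1×1 block at λ = 0: exp(t · [0]) = [e^(0t)].

After assembling e^{tJ} and conjugating by P, we get:

e^{tB} =
  [1, 0, 0]
  [-2*t, 1, 0]
  [-t, 0, 1]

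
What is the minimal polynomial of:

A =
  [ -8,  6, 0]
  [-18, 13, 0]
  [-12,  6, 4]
x^2 - 5*x + 4

The characteristic polynomial is χ_A(x) = (x - 4)^2*(x - 1), so the eigenvalues are known. The minimal polynomial is
  m_A(x) = Π_λ (x − λ)^{k_λ}
where k_λ is the size of the *largest* Jordan block for λ (equivalently, the smallest k with (A − λI)^k v = 0 for every generalised eigenvector v of λ).

  λ = 1: largest Jordan block has size 1, contributing (x − 1)
  λ = 4: largest Jordan block has size 1, contributing (x − 4)

So m_A(x) = (x - 4)*(x - 1) = x^2 - 5*x + 4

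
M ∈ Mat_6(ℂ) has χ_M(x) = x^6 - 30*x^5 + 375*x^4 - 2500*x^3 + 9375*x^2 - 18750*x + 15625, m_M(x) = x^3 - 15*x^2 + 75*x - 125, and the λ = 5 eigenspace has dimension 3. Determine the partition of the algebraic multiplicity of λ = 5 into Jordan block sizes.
Block sizes for λ = 5: [3, 2, 1]

Step 1 — from the characteristic polynomial, algebraic multiplicity of λ = 5 is 6. From dim ker(M − (5)·I) = 3, there are exactly 3 Jordan blocks for λ = 5.
Step 2 — from the minimal polynomial, the factor (x − 5)^3 tells us the largest block for λ = 5 has size 3.
Step 3 — with total size 6, 3 blocks, and largest block 3, the block sizes (in nonincreasing order) are [3, 2, 1].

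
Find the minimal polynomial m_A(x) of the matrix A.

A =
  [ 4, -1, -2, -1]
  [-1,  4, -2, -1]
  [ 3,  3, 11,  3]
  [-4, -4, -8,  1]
x^2 - 10*x + 25

The characteristic polynomial is χ_A(x) = (x - 5)^4, so the eigenvalues are known. The minimal polynomial is
  m_A(x) = Π_λ (x − λ)^{k_λ}
where k_λ is the size of the *largest* Jordan block for λ (equivalently, the smallest k with (A − λI)^k v = 0 for every generalised eigenvector v of λ).

  λ = 5: largest Jordan block has size 2, contributing (x − 5)^2

So m_A(x) = (x - 5)^2 = x^2 - 10*x + 25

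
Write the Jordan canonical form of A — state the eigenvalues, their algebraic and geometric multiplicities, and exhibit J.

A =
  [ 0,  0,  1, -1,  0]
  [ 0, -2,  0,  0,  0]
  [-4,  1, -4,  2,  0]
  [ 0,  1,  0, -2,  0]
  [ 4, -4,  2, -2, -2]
J_2(-2) ⊕ J_2(-2) ⊕ J_1(-2)

The characteristic polynomial is
  det(x·I − A) = x^5 + 10*x^4 + 40*x^3 + 80*x^2 + 80*x + 32 = (x + 2)^5

Eigenvalues and multiplicities (the geometric multiplicity of λ is n − rank(A − λI), which equals the number of Jordan blocks for λ):
  λ = -2: algebraic multiplicity = 5, geometric multiplicity = 3

Determining the block sizes for each eigenvalue:
  λ = -2: with am = 5 and gm = 3, the partition is not yet determined (e.g. several partitions of 5 into 3 parts exist). Let N = A − (-2)·I. Computing rank(N^1) = 2, rank(N^2) = 0; the number of blocks of size ≥ j is rank(N^{j−1}) − rank(N^j), giving [3, 2]. So we have 2 block(s) of size 2, 1 block(s) of size 1 → block sizes [2, 2, 1]

Assembling the blocks gives a Jordan form
J =
  [-2,  1,  0,  0,  0]
  [ 0, -2,  0,  0,  0]
  [ 0,  0, -2,  1,  0]
  [ 0,  0,  0, -2,  0]
  [ 0,  0,  0,  0, -2]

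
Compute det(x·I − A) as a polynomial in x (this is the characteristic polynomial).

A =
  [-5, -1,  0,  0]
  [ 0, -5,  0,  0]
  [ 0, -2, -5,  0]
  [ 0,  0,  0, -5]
x^4 + 20*x^3 + 150*x^2 + 500*x + 625

Expanding det(x·I − A) (e.g. by cofactor expansion or by noting that A is similar to its Jordan form J, which has the same characteristic polynomial as A) gives
  χ_A(x) = x^4 + 20*x^3 + 150*x^2 + 500*x + 625
which factors as (x + 5)^4. The eigenvalues (with algebraic multiplicities) are λ = -5 with multiplicity 4.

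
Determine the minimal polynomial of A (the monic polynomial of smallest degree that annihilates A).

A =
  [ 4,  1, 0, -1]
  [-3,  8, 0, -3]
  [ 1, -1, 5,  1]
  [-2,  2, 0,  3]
x^2 - 10*x + 25

The characteristic polynomial is χ_A(x) = (x - 5)^4, so the eigenvalues are known. The minimal polynomial is
  m_A(x) = Π_λ (x − λ)^{k_λ}
where k_λ is the size of the *largest* Jordan block for λ (equivalently, the smallest k with (A − λI)^k v = 0 for every generalised eigenvector v of λ).

  λ = 5: largest Jordan block has size 2, contributing (x − 5)^2

So m_A(x) = (x - 5)^2 = x^2 - 10*x + 25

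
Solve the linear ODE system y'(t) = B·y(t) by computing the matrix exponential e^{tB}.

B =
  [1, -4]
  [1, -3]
e^{tB} =
  [2*t*exp(-t) + exp(-t), -4*t*exp(-t)]
  [t*exp(-t), -2*t*exp(-t) + exp(-t)]

Strategy: write B = P · J · P⁻¹ where J is a Jordan canonical form, so e^{tB} = P · e^{tJ} · P⁻¹, and e^{tJ} can be computed block-by-block.

B has Jordan form
J =
  [-1,  1]
  [ 0, -1]
(up to reordering of blocks).

Per-block formulas:
  For a 2×2 Jordan block J_2(-1): exp(t · J_2(-1)) = e^(-1t)·(I + t·N), where N is the 2×2 nilpotent shift.

After assembling e^{tJ} and conjugating by P, we get:

e^{tB} =
  [2*t*exp(-t) + exp(-t), -4*t*exp(-t)]
  [t*exp(-t), -2*t*exp(-t) + exp(-t)]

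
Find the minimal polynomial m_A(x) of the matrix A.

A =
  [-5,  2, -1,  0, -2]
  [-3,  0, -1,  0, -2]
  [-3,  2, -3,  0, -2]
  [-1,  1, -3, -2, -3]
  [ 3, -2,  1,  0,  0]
x^2 + 4*x + 4

The characteristic polynomial is χ_A(x) = (x + 2)^5, so the eigenvalues are known. The minimal polynomial is
  m_A(x) = Π_λ (x − λ)^{k_λ}
where k_λ is the size of the *largest* Jordan block for λ (equivalently, the smallest k with (A − λI)^k v = 0 for every generalised eigenvector v of λ).

  λ = -2: largest Jordan block has size 2, contributing (x + 2)^2

So m_A(x) = (x + 2)^2 = x^2 + 4*x + 4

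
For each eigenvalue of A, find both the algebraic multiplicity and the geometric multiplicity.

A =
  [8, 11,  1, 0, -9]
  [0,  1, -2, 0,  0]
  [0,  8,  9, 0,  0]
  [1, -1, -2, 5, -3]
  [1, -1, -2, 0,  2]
λ = 5: alg = 5, geom = 3

Step 1 — factor the characteristic polynomial to read off the algebraic multiplicities:
  χ_A(x) = (x - 5)^5

Step 2 — compute geometric multiplicities via the rank-nullity identity g(λ) = n − rank(A − λI):
  rank(A − (5)·I) = 2, so dim ker(A − (5)·I) = n − 2 = 3

Summary:
  λ = 5: algebraic multiplicity = 5, geometric multiplicity = 3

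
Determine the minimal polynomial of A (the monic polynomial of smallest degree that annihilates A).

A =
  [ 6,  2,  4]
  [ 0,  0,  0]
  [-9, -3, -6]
x^2

The characteristic polynomial is χ_A(x) = x^3, so the eigenvalues are known. The minimal polynomial is
  m_A(x) = Π_λ (x − λ)^{k_λ}
where k_λ is the size of the *largest* Jordan block for λ (equivalently, the smallest k with (A − λI)^k v = 0 for every generalised eigenvector v of λ).

  λ = 0: largest Jordan block has size 2, contributing (x − 0)^2

So m_A(x) = x^2 = x^2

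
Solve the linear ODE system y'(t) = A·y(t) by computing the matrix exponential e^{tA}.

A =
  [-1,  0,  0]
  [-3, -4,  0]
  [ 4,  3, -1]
e^{tA} =
  [exp(-t), 0, 0]
  [-exp(-t) + exp(-4*t), exp(-4*t), 0]
  [t*exp(-t) + exp(-t) - exp(-4*t), exp(-t) - exp(-4*t), exp(-t)]

Strategy: write A = P · J · P⁻¹ where J is a Jordan canonical form, so e^{tA} = P · e^{tJ} · P⁻¹, and e^{tJ} can be computed block-by-block.

A has Jordan form
J =
  [-4,  0,  0]
  [ 0, -1,  1]
  [ 0,  0, -1]
(up to reordering of blocks).

Per-block formulas:
  For a 2×2 Jordan block J_2(-1): exp(t · J_2(-1)) = e^(-1t)·(I + t·N), where N is the 2×2 nilpotent shift.
  For a 1×1 block at λ = -4: exp(t · [-4]) = [e^(-4t)].

After assembling e^{tJ} and conjugating by P, we get:

e^{tA} =
  [exp(-t), 0, 0]
  [-exp(-t) + exp(-4*t), exp(-4*t), 0]
  [t*exp(-t) + exp(-t) - exp(-4*t), exp(-t) - exp(-4*t), exp(-t)]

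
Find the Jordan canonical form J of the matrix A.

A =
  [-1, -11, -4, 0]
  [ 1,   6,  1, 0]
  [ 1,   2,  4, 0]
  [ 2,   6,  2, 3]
J_3(3) ⊕ J_1(3)

The characteristic polynomial is
  det(x·I − A) = x^4 - 12*x^3 + 54*x^2 - 108*x + 81 = (x - 3)^4

Eigenvalues and multiplicities (the geometric multiplicity of λ is n − rank(A − λI), which equals the number of Jordan blocks for λ):
  λ = 3: algebraic multiplicity = 4, geometric multiplicity = 2

Determining the block sizes for each eigenvalue:
  λ = 3: with am = 4 and gm = 2, the partition is not yet determined (e.g. several partitions of 4 into 2 parts exist). Let N = A − (3)·I. Computing rank(N^1) = 2, rank(N^2) = 1, rank(N^3) = 0; the number of blocks of size ≥ j is rank(N^{j−1}) − rank(N^j), giving [2, 1, 1]. So we have 1 block(s) of size 3, 1 block(s) of size 1 → block sizes [3, 1]

Assembling the blocks gives a Jordan form
J =
  [3, 1, 0, 0]
  [0, 3, 1, 0]
  [0, 0, 3, 0]
  [0, 0, 0, 3]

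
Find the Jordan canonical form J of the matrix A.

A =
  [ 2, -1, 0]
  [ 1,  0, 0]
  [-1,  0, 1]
J_3(1)

The characteristic polynomial is
  det(x·I − A) = x^3 - 3*x^2 + 3*x - 1 = (x - 1)^3

Eigenvalues and multiplicities (the geometric multiplicity of λ is n − rank(A − λI), which equals the number of Jordan blocks for λ):
  λ = 1: algebraic multiplicity = 3, geometric multiplicity = 1

Determining the block sizes for each eigenvalue:
  λ = 1: one block (gm = 1), so the single block has size am = 3 → block sizes [3]

Assembling the blocks gives a Jordan form
J =
  [1, 1, 0]
  [0, 1, 1]
  [0, 0, 1]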